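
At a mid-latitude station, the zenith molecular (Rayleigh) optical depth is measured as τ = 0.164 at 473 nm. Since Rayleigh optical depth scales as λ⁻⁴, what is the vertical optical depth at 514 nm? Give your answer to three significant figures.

τ(514 nm) = τ(473 nm) × (473/514)⁴ = 0.164 × (0.9202)⁴ = 0.164 × 0.7171 = 0.1176.

0.118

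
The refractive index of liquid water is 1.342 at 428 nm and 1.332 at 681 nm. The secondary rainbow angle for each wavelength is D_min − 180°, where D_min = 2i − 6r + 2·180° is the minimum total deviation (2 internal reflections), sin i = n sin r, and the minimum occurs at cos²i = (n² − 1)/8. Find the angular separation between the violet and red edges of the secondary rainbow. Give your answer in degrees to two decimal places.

2.59°

At 428 nm (n = 1.342): cos²i = 0.10012 → i = 71.554°, r = 44.981°, D_min = 233.222°, rainbow angle = 53.222°.
At 681 nm (n = 1.332): cos²i = 0.09678 → i = 71.875°, r = 45.520°, D_min = 230.628°, rainbow angle = 50.628°.
Angular width = |53.222° − 50.628°| = 2.594°.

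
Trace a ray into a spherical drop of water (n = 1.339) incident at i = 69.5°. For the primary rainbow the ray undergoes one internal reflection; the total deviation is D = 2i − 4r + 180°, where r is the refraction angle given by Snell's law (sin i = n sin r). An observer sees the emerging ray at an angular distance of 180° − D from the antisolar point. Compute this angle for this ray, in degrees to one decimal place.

38.6°

sin r = sin 69.5° / 1.339 = 0.9367/1.339 = 0.6995; r = 44.39°.
D = 2·69.5° − 4·44.39° + 180° = 139.00° − 177.56° + 180° = 141.44°.
Angle from antisolar point = 180° − D = 38.56°.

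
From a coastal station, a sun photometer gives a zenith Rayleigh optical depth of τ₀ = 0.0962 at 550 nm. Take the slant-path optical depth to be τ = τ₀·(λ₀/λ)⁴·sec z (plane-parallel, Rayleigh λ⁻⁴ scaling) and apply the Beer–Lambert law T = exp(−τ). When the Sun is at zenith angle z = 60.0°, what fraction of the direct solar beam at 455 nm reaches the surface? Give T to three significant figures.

sec 60.0° = 2.0000.
τ = 0.0962 × (550/455)⁴ × 2.0000 = 0.0962 × 2.1350 × 2.0000 = 0.4108.
T = exp(−0.4108) = 0.6631.

0.663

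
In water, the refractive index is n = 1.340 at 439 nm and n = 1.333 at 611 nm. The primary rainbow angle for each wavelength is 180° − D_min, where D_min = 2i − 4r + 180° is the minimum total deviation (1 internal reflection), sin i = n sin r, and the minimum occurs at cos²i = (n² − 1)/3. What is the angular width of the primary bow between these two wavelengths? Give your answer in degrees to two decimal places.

1.01°

At 439 nm (n = 1.340): cos²i = 0.26520 → i = 59.004°, r = 39.770°, D_min = 138.929°, rainbow angle = 41.071°.
At 611 nm (n = 1.333): cos²i = 0.25896 → i = 59.410°, r = 40.225°, D_min = 137.922°, rainbow angle = 42.078°.
Angular width = |41.071° − 42.078°| = 1.007°.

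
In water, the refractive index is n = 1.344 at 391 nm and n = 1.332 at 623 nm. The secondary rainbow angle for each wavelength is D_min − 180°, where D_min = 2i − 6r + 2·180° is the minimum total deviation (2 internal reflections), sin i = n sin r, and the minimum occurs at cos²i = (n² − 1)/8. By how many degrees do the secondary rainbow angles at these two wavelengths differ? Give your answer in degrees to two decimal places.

At 391 nm (n = 1.344): cos²i = 0.10079 → i = 71.490°, r = 44.874°, D_min = 233.733°, rainbow angle = 53.733°.
At 623 nm (n = 1.332): cos²i = 0.09678 → i = 71.875°, r = 45.520°, D_min = 230.628°, rainbow angle = 50.628°.
Angular width = |53.733° − 50.628°| = 3.104°.

3.10°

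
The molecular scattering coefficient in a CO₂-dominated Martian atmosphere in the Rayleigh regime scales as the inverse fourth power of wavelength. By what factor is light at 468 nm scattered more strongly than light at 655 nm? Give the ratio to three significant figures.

3.84

Rayleigh scattering ∝ λ⁻⁴, so the ratio of coefficients is the inverse fourth power of the wavelength ratio.
σ(468)/σ(655) = (655/468)⁴ = (1.3996)⁴ = 3.837.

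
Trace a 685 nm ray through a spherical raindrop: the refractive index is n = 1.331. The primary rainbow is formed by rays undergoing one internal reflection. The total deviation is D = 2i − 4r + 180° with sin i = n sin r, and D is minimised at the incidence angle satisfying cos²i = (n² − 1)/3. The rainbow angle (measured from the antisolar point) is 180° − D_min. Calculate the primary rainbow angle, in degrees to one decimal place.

cos²i = (1.77156 − 1)/3 = 0.25719; i = arccos(0.50714) = 59.527°.
sin r = sin 59.527°/1.331 = 0.64753; r = 40.356°.
D_min = 2·59.527° − 4·40.356° + 180° = 137.630°.
Rainbow angle = 180° − D_min = 42.370°.

42.4°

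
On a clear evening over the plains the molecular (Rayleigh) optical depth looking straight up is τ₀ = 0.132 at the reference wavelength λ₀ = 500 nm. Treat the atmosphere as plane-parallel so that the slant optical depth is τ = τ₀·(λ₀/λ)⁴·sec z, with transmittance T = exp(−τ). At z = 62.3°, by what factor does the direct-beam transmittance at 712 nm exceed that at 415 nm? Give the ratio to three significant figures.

Airmass: sec 62.3° = 2.1513.
τ(712 nm) = 0.132 × (500/712)⁴ × 2.1513 = 0.132 × 0.2432 × 2.1513 = 0.0691.
τ(415 nm) = 0.132 × (500/415)⁴ × 2.1513 = 0.132 × 2.1071 × 2.1513 = 0.5984.
T(712)/T(415) = exp(τ_B − τ_A) = exp(0.5293) = 1.6977.

1.70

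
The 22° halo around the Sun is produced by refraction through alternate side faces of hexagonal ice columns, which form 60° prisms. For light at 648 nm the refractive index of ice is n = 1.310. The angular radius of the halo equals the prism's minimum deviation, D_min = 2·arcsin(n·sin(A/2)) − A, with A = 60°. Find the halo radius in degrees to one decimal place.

21.8°

n·sin(A/2) = 1.310 × sin 30° = 1.310 × 0.5000 = 0.6550.
D_min = 2·arcsin(0.6550) − 60° = 2 × 40.920° − 60° = 21.839°.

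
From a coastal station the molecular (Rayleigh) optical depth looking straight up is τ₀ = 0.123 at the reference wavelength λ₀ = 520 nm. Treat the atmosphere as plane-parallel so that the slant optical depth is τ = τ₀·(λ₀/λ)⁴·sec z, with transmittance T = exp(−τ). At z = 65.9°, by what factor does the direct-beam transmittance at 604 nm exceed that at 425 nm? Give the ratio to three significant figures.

1.66

Airmass: sec 65.9° = 2.4490.
τ(604 nm) = 0.123 × (520/604)⁴ × 2.4490 = 0.123 × 0.5494 × 2.4490 = 0.1655.
τ(425 nm) = 0.123 × (520/425)⁴ × 2.4490 = 0.123 × 2.2411 × 2.4490 = 0.6751.
T(604)/T(425) = exp(τ_B − τ_A) = exp(0.5096) = 1.6646.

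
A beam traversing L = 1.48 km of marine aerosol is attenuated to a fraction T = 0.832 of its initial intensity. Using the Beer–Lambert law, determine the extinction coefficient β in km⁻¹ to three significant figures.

0.124 km⁻¹

Beer–Lambert: T = exp(−βL) ⇒ β = −ln(T)/L = −ln(0.832)/1.48 = 0.1839/1.48 = 0.1243 km⁻¹.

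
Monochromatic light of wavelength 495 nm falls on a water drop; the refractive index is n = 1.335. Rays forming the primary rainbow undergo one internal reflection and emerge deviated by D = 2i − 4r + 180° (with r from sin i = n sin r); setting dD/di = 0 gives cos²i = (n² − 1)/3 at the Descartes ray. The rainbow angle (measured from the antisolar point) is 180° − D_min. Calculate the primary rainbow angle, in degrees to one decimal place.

41.8°

cos²i = (1.78222 − 1)/3 = 0.26074; i = arccos(0.51063) = 59.294°.
sin r = sin 59.294°/1.335 = 0.64405; r = 40.094°.
D_min = 2·59.294° − 4·40.094° + 180° = 138.212°.
Rainbow angle = 180° − D_min = 41.788°.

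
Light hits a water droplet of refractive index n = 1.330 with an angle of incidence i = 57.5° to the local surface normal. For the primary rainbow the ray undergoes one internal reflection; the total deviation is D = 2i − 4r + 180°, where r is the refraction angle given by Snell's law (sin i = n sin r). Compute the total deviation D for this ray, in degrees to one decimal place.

137.6°

sin r = sin 57.5° / 1.330 = 0.8434/1.330 = 0.6341; r = 39.36°.
D = 2·57.5° − 4·39.36° + 180° = 115.00° − 157.42° + 180° = 137.58°.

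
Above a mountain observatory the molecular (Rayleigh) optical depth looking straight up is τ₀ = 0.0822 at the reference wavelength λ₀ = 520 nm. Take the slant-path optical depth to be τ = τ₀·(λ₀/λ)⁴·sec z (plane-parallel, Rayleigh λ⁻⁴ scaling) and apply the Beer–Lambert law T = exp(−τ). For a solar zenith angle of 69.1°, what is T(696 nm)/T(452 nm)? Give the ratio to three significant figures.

Airmass: sec 69.1° = 2.8032.
τ(696 nm) = 0.0822 × (520/696)⁴ × 2.8032 = 0.0822 × 0.3116 × 2.8032 = 0.0718.
τ(452 nm) = 0.0822 × (520/452)⁴ × 2.8032 = 0.0822 × 1.7517 × 2.8032 = 0.4036.
T(696)/T(452) = exp(τ_B − τ_A) = exp(0.3318) = 1.3935.

1.39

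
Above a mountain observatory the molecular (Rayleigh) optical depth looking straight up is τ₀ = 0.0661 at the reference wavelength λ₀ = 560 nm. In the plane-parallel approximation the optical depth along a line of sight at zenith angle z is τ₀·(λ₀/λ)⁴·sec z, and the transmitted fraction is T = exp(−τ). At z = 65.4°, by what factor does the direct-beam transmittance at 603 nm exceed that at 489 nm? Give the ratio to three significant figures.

1.17

Airmass: sec 65.4° = 2.4022.
τ(603 nm) = 0.0661 × (560/603)⁴ × 2.4022 = 0.0661 × 0.7438 × 2.4022 = 0.1181.
τ(489 nm) = 0.0661 × (560/489)⁴ × 2.4022 = 0.0661 × 1.7200 × 2.4022 = 0.2731.
T(603)/T(489) = exp(τ_B − τ_A) = exp(0.1550) = 1.1677.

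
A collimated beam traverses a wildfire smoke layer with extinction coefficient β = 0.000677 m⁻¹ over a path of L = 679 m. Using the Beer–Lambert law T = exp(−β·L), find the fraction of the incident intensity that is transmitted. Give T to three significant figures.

τ = β·L = 0.000677 × 679 = 0.4597.
T = exp(−0.4597) = 0.6315.

0.631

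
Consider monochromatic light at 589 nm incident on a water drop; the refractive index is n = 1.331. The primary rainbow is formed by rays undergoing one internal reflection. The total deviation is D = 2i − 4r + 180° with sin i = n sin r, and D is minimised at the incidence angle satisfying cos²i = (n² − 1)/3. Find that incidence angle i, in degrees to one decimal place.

cos²i = (1.331² − 1)/3 = (1.77156 − 1)/3 = 0.25719.
cos i = 0.50714, so i = 59.527°.

59.5°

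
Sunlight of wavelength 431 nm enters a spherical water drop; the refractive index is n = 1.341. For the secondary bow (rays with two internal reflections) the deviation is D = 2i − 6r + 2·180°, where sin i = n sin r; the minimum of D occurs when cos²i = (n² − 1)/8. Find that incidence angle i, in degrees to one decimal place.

cos²i = (1.341² − 1)/8 = (1.79828 − 1)/8 = 0.09979.
cos i = 0.31589, so i = 71.586°.

71.6°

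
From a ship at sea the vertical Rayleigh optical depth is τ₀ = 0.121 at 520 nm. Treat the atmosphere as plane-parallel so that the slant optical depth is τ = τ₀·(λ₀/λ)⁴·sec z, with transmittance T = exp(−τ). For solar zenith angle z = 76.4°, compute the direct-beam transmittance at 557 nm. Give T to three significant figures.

sec 76.4° = 4.2527.
τ = 0.121 × (520/557)⁴ × 4.2527 = 0.121 × 0.7596 × 4.2527 = 0.3909.
T = exp(−0.3909) = 0.6765.

0.676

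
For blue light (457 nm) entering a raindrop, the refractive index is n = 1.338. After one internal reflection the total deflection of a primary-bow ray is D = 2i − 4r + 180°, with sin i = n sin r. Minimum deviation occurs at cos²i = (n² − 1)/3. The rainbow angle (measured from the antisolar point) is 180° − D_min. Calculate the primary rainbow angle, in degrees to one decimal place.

41.4°

cos²i = (1.79024 − 1)/3 = 0.26341; i = arccos(0.51324) = 59.120°.
sin r = sin 59.120°/1.338 = 0.64144; r = 39.899°.
D_min = 2·59.120° − 4·39.899° + 180° = 138.643°.
Rainbow angle = 180° − D_min = 41.357°.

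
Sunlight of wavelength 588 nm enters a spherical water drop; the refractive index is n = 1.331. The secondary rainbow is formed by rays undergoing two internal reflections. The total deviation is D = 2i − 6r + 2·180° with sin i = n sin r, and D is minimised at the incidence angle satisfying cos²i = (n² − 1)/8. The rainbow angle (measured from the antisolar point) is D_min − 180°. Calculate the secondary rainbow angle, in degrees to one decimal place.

cos²i = (1.77156 − 1)/8 = 0.09645; i = arccos(0.31056) = 71.907°.
sin r = sin 71.907°/1.331 = 0.71417; r = 45.575°.
D_min = 2·71.907° − 6·45.575° + 360° = 230.365°.
Rainbow angle = D_min − 180° = 50.365°.

50.4°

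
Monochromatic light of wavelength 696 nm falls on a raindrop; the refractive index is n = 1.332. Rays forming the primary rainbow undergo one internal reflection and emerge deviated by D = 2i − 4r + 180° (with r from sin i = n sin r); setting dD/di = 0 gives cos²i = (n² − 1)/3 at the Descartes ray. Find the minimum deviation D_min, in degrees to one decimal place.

cos²i = (1.77422 − 1)/3 = 0.25807; i = arccos(0.50801) = 59.469°.
sin r = sin 59.469°/1.332 = 0.64666; r = 40.290°.
D_min = 2·59.469° − 4·40.290° + 180° = 137.776°.

137.8°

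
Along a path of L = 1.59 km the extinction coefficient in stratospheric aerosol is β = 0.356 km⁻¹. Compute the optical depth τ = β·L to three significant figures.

0.566

τ = β·L = 0.356 × 1.59 = 0.5660.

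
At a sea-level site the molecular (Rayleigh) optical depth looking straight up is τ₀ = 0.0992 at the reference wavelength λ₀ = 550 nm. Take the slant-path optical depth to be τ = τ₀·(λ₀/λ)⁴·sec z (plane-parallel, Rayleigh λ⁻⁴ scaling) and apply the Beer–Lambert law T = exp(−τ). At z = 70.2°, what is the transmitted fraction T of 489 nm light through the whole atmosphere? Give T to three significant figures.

0.626

sec 70.2° = 2.9521.
τ = 0.0992 × (550/489)⁴ × 2.9521 = 0.0992 × 1.6004 × 2.9521 = 0.4687.
T = exp(−0.4687) = 0.6258.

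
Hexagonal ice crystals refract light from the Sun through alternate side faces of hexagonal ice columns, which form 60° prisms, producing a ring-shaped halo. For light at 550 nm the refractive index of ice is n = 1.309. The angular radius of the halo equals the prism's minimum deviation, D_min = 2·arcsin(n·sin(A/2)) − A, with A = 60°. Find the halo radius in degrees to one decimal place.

21.8°

n·sin(A/2) = 1.309 × sin 30° = 1.309 × 0.5000 = 0.6545.
D_min = 2·arcsin(0.6545) − 60° = 2 × 40.882° − 60° = 21.763°.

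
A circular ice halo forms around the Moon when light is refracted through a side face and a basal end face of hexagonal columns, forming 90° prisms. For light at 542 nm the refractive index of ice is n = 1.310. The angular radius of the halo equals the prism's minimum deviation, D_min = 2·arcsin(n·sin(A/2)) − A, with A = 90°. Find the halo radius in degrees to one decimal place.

45.7°

n·sin(A/2) = 1.310 × sin 45° = 1.310 × 0.7071 = 0.9263.
D_min = 2·arcsin(0.9263) − 90° = 2 × 67.867° − 90° = 45.733°.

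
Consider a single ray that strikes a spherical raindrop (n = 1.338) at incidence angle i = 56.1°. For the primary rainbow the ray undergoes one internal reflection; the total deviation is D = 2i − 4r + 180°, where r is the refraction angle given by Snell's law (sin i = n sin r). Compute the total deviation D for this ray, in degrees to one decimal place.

sin r = sin 56.1° / 1.338 = 0.8300/1.338 = 0.6203; r = 38.34°.
D = 2·56.1° − 4·38.34° + 180° = 112.20° − 153.36° + 180° = 138.84°.

138.8°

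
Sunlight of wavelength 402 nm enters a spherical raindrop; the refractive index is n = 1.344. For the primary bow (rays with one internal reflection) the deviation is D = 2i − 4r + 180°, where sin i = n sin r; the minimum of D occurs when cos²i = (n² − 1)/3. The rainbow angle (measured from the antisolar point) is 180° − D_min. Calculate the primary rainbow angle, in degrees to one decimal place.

cos²i = (1.80634 − 1)/3 = 0.26878; i = arccos(0.51844) = 58.772°.
sin r = sin 58.772°/1.344 = 0.63625; r = 39.512°.
D_min = 2·58.772° − 4·39.512° + 180° = 139.495°.
Rainbow angle = 180° − D_min = 40.505°.

40.5°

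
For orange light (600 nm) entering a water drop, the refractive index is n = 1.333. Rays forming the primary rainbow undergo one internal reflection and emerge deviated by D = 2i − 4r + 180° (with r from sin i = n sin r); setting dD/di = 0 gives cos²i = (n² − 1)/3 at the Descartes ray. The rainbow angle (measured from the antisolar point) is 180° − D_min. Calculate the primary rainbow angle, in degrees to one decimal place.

cos²i = (1.77689 − 1)/3 = 0.25896; i = arccos(0.50888) = 59.410°.
sin r = sin 59.410°/1.333 = 0.64579; r = 40.225°.
D_min = 2·59.410° − 4·40.225° + 180° = 137.922°.
Rainbow angle = 180° − D_min = 42.078°.

42.1°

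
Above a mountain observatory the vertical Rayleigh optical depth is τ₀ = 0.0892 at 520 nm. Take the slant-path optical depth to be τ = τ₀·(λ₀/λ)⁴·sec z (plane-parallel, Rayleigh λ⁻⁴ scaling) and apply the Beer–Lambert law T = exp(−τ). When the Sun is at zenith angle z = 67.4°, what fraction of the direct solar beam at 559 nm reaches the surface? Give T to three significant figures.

0.840

sec 67.4° = 2.6022.
τ = 0.0892 × (520/559)⁴ × 2.6022 = 0.0892 × 0.7488 × 2.6022 = 0.1738.
T = exp(−0.1738) = 0.8405.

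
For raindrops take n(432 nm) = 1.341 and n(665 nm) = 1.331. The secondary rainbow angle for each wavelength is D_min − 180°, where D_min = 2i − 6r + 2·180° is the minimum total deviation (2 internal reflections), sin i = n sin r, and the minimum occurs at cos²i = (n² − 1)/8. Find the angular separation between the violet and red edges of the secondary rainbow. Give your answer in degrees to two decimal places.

2.60°

At 432 nm (n = 1.341): cos²i = 0.09979 → i = 71.586°, r = 45.034°, D_min = 232.966°, rainbow angle = 52.966°.
At 665 nm (n = 1.331): cos²i = 0.09645 → i = 71.907°, r = 45.575°, D_min = 230.365°, rainbow angle = 50.365°.
Angular width = |52.966° − 50.365°| = 2.601°.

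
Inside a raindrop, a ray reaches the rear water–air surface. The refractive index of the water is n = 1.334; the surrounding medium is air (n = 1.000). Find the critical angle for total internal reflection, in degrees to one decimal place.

48.6°

sin θ_c = n_air / n = 1.000 / 1.334 = 0.7496.
θ_c = arcsin(0.7496) = 48.56°.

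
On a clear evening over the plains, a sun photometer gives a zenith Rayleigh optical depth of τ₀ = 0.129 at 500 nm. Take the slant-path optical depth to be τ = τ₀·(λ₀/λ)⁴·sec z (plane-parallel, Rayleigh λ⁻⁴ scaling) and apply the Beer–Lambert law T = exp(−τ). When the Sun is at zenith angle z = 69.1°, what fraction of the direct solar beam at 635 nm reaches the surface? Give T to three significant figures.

0.870

sec 69.1° = 2.8032.
τ = 0.129 × (500/635)⁴ × 2.8032 = 0.129 × 0.3844 × 2.8032 = 0.1390.
T = exp(−0.1390) = 0.8702.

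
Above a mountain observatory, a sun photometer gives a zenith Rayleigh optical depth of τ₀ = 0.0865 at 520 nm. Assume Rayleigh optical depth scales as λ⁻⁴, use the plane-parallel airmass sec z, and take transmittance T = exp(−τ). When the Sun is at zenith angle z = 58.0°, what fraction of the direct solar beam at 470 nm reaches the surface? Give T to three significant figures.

sec 58.0° = 1.8871.
τ = 0.0865 × (520/470)⁴ × 1.8871 = 0.0865 × 1.4984 × 1.8871 = 0.2446.
T = exp(−0.2446) = 0.7830.

0.783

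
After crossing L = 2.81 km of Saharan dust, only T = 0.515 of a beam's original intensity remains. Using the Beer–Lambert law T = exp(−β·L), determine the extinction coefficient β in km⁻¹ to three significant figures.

0.236 km⁻¹

Beer–Lambert: T = exp(−βL) ⇒ β = −ln(T)/L = −ln(0.515)/2.81 = 0.6636/2.81 = 0.2362 km⁻¹.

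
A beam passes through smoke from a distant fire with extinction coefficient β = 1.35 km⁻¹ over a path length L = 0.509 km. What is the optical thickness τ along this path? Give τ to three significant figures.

0.687

τ = β·L = 1.35 × 0.509 = 0.6872.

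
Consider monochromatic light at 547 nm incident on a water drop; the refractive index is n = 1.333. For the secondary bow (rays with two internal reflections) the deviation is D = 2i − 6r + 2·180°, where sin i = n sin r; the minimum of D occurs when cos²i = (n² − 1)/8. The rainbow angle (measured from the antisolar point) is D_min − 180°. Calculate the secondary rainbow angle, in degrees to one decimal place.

50.9°

cos²i = (1.77689 − 1)/8 = 0.09711; i = arccos(0.31163) = 71.843°.
sin r = sin 71.843°/1.333 = 0.71283; r = 45.466°.
D_min = 2·71.843° − 6·45.466° + 360° = 230.891°.
Rainbow angle = D_min − 180° = 50.891°.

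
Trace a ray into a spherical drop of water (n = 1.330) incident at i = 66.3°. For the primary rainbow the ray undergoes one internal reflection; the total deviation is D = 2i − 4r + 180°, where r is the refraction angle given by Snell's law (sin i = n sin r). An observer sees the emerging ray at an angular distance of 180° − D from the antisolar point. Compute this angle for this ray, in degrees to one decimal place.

sin r = sin 66.3° / 1.330 = 0.9157/1.330 = 0.6885; r = 43.51°.
D = 2·66.3° − 4·43.51° + 180° = 132.60° − 174.04° + 180° = 138.56°.
Angle from antisolar point = 180° − D = 41.44°.

41.4°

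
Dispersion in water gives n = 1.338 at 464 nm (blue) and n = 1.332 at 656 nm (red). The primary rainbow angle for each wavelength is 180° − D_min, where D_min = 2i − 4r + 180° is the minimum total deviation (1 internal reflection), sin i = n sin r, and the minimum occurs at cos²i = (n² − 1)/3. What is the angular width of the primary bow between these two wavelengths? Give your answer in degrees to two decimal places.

At 464 nm (n = 1.338): cos²i = 0.26341 → i = 59.120°, r = 39.899°, D_min = 138.643°, rainbow angle = 41.357°.
At 656 nm (n = 1.332): cos²i = 0.25807 → i = 59.469°, r = 40.290°, D_min = 137.776°, rainbow angle = 42.224°.
Angular width = |41.357° − 42.224°| = 0.867°.

0.87°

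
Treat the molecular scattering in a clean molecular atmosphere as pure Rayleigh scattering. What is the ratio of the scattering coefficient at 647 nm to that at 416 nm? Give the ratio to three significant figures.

Rayleigh scattering ∝ λ⁻⁴, so the ratio of coefficients is the inverse fourth power of the wavelength ratio.
σ(647)/σ(416) = (416/647)⁴ = (0.6430)⁴ = 0.1709.

0.171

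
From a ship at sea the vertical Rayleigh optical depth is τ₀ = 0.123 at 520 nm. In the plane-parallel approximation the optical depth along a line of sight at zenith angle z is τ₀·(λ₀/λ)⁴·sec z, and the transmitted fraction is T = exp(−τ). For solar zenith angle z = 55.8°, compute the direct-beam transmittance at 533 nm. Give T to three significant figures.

sec 55.8° = 1.7791.
τ = 0.123 × (520/533)⁴ × 1.7791 = 0.123 × 0.9060 × 1.7791 = 0.1982.
T = exp(−0.1982) = 0.8202.

0.820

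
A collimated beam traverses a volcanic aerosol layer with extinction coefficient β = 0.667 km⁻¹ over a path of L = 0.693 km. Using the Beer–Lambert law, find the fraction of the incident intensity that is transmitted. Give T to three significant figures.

τ = β·L = 0.667 × 0.693 = 0.4622.
T = exp(−0.4622) = 0.6299.

0.630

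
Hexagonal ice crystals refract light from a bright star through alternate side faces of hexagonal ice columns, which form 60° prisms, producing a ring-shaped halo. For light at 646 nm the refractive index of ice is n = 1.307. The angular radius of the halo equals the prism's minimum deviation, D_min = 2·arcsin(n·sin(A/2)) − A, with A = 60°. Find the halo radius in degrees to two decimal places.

n·sin(A/2) = 1.307 × sin 30° = 1.307 × 0.5000 = 0.6535.
D_min = 2·arcsin(0.6535) − 60° = 2 × 40.806° − 60° = 21.612°.

21.61°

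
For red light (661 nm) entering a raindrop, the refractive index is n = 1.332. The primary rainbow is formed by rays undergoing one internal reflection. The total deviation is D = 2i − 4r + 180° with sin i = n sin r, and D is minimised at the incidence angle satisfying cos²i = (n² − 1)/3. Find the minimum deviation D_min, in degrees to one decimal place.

137.8°

cos²i = (1.77422 − 1)/3 = 0.25807; i = arccos(0.50801) = 59.469°.
sin r = sin 59.469°/1.332 = 0.64666; r = 40.290°.
D_min = 2·59.469° − 4·40.290° + 180° = 137.776°.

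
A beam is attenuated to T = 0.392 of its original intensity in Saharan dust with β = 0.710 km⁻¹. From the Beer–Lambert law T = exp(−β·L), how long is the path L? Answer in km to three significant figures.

Beer–Lambert: T = exp(−βL) ⇒ L = −ln(T)/β = −ln(0.392)/0.710 = 0.9365/0.710 = 1.319 km.

1.32 km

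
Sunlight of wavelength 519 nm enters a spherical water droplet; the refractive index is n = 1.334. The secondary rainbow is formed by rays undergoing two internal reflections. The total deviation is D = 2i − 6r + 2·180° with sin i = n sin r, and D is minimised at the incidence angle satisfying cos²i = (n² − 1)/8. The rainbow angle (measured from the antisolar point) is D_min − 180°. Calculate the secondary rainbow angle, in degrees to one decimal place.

cos²i = (1.77956 − 1)/8 = 0.09744; i = arccos(0.31216) = 71.810°.
sin r = sin 71.810°/1.334 = 0.71217; r = 45.411°.
D_min = 2·71.810° − 6·45.411° + 360° = 231.153°.
Rainbow angle = D_min − 180° = 51.153°.

51.2°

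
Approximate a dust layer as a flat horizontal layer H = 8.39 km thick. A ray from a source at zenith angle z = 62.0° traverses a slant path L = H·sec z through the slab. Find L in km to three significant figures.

sec z = 1/cos 62.0° = 2.1301.
L = 8.39 × 2.1301 = 17.871 km.

17.9 km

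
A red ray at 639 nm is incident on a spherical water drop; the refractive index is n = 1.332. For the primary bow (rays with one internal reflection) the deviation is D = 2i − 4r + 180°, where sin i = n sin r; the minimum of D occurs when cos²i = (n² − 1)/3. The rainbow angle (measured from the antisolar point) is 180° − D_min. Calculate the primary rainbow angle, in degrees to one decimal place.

cos²i = (1.77422 − 1)/3 = 0.25807; i = arccos(0.50801) = 59.469°.
sin r = sin 59.469°/1.332 = 0.64666; r = 40.290°.
D_min = 2·59.469° − 4·40.290° + 180° = 137.776°.
Rainbow angle = 180° − D_min = 42.224°.

42.2°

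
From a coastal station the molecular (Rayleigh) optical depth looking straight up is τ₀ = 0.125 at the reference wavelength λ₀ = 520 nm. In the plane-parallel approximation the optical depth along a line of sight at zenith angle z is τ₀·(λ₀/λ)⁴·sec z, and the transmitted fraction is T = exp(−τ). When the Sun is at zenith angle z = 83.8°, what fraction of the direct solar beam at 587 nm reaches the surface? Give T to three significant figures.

sec 83.8° = 9.2593.
τ = 0.125 × (520/587)⁴ × 9.2593 = 0.125 × 0.6158 × 9.2593 = 0.7128.
T = exp(−0.7128) = 0.4903.

0.490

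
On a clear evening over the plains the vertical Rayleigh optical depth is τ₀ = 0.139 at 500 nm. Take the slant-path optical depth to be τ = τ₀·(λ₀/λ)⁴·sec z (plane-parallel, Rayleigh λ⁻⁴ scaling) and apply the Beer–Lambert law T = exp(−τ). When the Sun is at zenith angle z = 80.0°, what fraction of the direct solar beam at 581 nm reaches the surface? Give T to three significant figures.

0.645

sec 80.0° = 5.7588.
τ = 0.139 × (500/581)⁴ × 5.7588 = 0.139 × 0.5485 × 5.7588 = 0.4391.
T = exp(−0.4391) = 0.6446.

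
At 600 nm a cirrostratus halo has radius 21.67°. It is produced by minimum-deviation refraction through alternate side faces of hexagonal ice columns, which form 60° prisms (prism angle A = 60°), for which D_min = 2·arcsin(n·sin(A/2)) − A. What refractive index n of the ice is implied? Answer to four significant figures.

Rearranging: n = sin((D_min + A)/2) / sin(A/2).
(D_min + A)/2 = (21.67° + 60°)/2 = 40.835°.
n = sin 40.835° / sin 30° = 0.6539 / 0.5000 = 1.3078.

1.308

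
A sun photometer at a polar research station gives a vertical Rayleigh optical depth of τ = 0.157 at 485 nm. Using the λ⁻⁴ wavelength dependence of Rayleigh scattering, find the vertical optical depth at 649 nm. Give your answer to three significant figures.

0.0490

τ(649 nm) = τ(485 nm) × (485/649)⁴ = 0.157 × (0.7473)⁴ = 0.157 × 0.3119 = 0.0490.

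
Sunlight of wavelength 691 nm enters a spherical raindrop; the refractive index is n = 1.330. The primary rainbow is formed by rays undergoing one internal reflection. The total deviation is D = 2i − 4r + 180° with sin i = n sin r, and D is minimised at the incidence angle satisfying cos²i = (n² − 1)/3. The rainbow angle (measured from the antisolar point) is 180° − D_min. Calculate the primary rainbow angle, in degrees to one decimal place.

42.5°

cos²i = (1.76890 − 1)/3 = 0.25630; i = arccos(0.50626) = 59.585°.
sin r = sin 59.585°/1.330 = 0.64841; r = 40.422°.
D_min = 2·59.585° − 4·40.422° + 180° = 137.484°.
Rainbow angle = 180° − D_min = 42.516°.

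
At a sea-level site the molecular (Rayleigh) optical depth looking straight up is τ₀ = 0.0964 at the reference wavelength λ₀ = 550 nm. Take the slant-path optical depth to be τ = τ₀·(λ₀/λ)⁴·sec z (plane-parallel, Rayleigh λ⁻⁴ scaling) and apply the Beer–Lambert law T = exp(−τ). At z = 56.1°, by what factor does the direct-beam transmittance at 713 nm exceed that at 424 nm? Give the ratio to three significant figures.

1.53

Airmass: sec 56.1° = 1.7929.
τ(713 nm) = 0.0964 × (550/713)⁴ × 1.7929 = 0.0964 × 0.3541 × 1.7929 = 0.0612.
τ(424 nm) = 0.0964 × (550/424)⁴ × 1.7929 = 0.0964 × 2.8313 × 1.7929 = 0.4894.
T(713)/T(424) = exp(τ_B − τ_A) = exp(0.4282) = 1.5344.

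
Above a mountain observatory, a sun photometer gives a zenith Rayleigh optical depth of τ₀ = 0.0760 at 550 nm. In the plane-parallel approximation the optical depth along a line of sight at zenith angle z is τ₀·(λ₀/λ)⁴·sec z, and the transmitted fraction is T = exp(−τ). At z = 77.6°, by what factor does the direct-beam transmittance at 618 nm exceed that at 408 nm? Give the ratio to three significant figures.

2.58

Airmass: sec 77.6° = 4.6569.
τ(618 nm) = 0.0760 × (550/618)⁴ × 4.6569 = 0.0760 × 0.6273 × 4.6569 = 0.2220.
τ(408 nm) = 0.0760 × (550/408)⁴ × 4.6569 = 0.0760 × 3.3023 × 4.6569 = 1.1687.
T(618)/T(408) = exp(τ_B − τ_A) = exp(0.9467) = 2.5772.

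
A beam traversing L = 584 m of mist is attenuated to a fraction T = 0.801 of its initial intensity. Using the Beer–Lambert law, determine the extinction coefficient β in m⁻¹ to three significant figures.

Beer–Lambert: T = exp(−βL) ⇒ β = −ln(T)/L = −ln(0.801)/584 = 0.2219/584 = 0.00038 m⁻¹.

0.000380 m⁻¹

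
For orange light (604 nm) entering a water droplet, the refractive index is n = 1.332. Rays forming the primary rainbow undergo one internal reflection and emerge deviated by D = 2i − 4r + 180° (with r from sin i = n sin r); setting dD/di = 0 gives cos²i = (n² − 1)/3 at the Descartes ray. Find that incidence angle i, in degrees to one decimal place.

59.5°

cos²i = (1.332² − 1)/3 = (1.77422 − 1)/3 = 0.25807.
cos i = 0.50801, so i = 59.469°.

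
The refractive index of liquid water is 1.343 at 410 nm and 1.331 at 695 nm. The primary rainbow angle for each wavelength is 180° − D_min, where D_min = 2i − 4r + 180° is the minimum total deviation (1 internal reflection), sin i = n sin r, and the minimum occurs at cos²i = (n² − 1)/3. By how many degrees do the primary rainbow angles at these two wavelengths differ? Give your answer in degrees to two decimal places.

1.72°

At 410 nm (n = 1.343): cos²i = 0.26788 → i = 58.830°, r = 39.577°, D_min = 139.354°, rainbow angle = 40.646°.
At 695 nm (n = 1.331): cos²i = 0.25719 → i = 59.527°, r = 40.356°, D_min = 137.630°, rainbow angle = 42.370°.
Angular width = |40.646° − 42.370°| = 1.724°.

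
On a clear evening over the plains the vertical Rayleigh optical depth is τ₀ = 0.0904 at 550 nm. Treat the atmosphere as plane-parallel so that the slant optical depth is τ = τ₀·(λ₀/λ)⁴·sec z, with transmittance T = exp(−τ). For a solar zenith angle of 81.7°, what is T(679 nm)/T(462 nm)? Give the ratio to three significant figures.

Airmass: sec 81.7° = 6.9273.
τ(679 nm) = 0.0904 × (550/679)⁴ × 6.9273 = 0.0904 × 0.4305 × 6.9273 = 0.2696.
τ(462 nm) = 0.0904 × (550/462)⁴ × 6.9273 = 0.0904 × 2.0086 × 6.9273 = 1.2578.
T(679)/T(462) = exp(τ_B − τ_A) = exp(0.9882) = 2.6865.

2.69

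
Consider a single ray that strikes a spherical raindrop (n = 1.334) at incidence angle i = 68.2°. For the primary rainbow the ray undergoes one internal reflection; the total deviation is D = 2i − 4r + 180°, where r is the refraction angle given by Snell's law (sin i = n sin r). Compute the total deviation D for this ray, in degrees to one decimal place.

140.0°

sin r = sin 68.2° / 1.334 = 0.9285/1.334 = 0.6960; r = 44.11°.
D = 2·68.2° − 4·44.11° + 180° = 136.40° − 176.43° + 180° = 139.97°.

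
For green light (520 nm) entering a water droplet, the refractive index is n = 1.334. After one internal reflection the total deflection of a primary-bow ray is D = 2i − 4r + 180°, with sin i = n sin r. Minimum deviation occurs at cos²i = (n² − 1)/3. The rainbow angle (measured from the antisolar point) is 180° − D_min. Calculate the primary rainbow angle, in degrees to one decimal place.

41.9°

cos²i = (1.77956 − 1)/3 = 0.25985; i = arccos(0.50976) = 59.352°.
sin r = sin 59.352°/1.334 = 0.64492; r = 40.159°.
D_min = 2·59.352° − 4·40.159° + 180° = 138.067°.
Rainbow angle = 180° − D_min = 41.933°.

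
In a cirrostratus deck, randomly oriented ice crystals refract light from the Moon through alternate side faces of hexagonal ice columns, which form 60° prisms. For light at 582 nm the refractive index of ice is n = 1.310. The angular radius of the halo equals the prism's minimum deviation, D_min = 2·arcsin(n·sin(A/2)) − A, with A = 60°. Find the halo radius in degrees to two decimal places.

n·sin(A/2) = 1.310 × sin 30° = 1.310 × 0.5000 = 0.6550.
D_min = 2·arcsin(0.6550) − 60° = 2 × 40.920° − 60° = 21.839°.

21.84°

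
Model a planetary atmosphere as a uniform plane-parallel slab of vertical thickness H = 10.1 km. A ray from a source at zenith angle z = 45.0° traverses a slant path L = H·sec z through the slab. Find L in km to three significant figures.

14.3 km

sec z = 1/cos 45.0° = 1.4142.
L = 10.1 × 1.4142 = 14.284 km.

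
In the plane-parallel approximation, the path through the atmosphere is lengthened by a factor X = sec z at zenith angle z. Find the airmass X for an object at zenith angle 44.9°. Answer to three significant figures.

1.41

X = sec z = 1/cos 44.9° = 1/0.7083 = 1.4118.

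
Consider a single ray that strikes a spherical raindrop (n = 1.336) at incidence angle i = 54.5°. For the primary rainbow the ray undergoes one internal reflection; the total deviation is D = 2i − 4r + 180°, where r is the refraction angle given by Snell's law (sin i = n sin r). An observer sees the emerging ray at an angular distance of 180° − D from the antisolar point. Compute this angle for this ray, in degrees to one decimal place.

sin r = sin 54.5° / 1.336 = 0.8141/1.336 = 0.6094; r = 37.54°.
D = 2·54.5° − 4·37.54° + 180° = 109.00° − 150.18° + 180° = 138.82°.
Angle from antisolar point = 180° − D = 41.18°.

41.2°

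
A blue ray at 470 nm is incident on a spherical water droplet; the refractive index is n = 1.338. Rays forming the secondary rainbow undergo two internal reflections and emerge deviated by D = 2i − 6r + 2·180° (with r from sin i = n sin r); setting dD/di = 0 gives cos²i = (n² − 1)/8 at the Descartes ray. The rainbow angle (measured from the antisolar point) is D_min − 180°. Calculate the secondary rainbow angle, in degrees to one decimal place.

cos²i = (1.79024 − 1)/8 = 0.09878; i = arccos(0.31429) = 71.682°.
sin r = sin 71.682°/1.338 = 0.70951; r = 45.195°.
D_min = 2·71.682° − 6·45.195° + 360° = 232.193°.
Rainbow angle = D_min − 180° = 52.193°.

52.2°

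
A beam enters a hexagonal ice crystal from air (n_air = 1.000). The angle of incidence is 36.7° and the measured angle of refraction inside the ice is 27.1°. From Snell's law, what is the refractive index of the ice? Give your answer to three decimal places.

n = sin θ_i / sin θ_r = sin 36.7° / sin 27.1° = 0.5976 / 0.4555 = 1.3119.

1.312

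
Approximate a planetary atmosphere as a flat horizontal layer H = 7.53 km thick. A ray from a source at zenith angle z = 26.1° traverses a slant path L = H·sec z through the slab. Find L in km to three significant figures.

sec z = 1/cos 26.1° = 1.1136.
L = 7.53 × 1.1136 = 8.385 km.

8.39 km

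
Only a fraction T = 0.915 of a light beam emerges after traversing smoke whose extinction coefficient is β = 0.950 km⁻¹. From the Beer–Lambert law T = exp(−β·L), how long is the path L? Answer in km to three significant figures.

0.0935 km

Beer–Lambert: T = exp(−βL) ⇒ L = −ln(T)/β = −ln(0.915)/0.950 = 0.0888/0.950 = 0.09351 km.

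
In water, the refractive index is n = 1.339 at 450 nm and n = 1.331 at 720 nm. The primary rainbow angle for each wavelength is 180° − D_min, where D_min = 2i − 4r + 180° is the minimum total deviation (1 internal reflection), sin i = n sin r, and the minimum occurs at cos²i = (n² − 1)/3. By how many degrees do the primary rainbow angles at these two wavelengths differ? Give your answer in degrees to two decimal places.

1.16°

At 450 nm (n = 1.339): cos²i = 0.26431 → i = 59.062°, r = 39.834°, D_min = 138.786°, rainbow angle = 41.214°.
At 720 nm (n = 1.331): cos²i = 0.25719 → i = 59.527°, r = 40.356°, D_min = 137.630°, rainbow angle = 42.370°.
Angular width = |41.214° − 42.370°| = 1.156°.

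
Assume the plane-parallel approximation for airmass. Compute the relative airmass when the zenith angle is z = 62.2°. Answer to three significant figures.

2.14

X = sec z = 1/cos 62.2° = 1/0.4664 = 2.1441.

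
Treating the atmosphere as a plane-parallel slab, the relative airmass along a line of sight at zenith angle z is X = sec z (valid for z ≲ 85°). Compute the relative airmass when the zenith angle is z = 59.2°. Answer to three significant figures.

X = sec z = 1/cos 59.2° = 1/0.5120 = 1.9530.

1.95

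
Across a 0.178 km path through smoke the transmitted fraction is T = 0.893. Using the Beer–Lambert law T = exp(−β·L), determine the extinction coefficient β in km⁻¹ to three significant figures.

Beer–Lambert: T = exp(−βL) ⇒ β = −ln(T)/L = −ln(0.893)/0.178 = 0.1132/0.178 = 0.6358 km⁻¹.

0.636 km⁻¹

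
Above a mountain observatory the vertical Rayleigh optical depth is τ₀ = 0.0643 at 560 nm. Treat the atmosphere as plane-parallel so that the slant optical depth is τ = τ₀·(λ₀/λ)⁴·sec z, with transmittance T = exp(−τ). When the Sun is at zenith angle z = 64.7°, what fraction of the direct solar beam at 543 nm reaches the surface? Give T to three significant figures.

0.843

sec 64.7° = 2.3400.
τ = 0.0643 × (560/543)⁴ × 2.3400 = 0.0643 × 1.1312 × 2.3400 = 0.1702.
T = exp(−0.1702) = 0.8435.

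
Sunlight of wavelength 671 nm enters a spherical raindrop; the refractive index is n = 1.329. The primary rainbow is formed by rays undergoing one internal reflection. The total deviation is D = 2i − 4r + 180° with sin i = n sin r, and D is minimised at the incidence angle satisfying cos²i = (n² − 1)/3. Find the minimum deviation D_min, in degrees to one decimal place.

137.3°

cos²i = (1.76624 − 1)/3 = 0.25541; i = arccos(0.50538) = 59.643°.
sin r = sin 59.643°/1.329 = 0.64928; r = 40.487°.
D_min = 2·59.643° − 4·40.487° + 180° = 137.337°.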